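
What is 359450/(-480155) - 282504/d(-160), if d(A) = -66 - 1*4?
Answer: 1043234974/258545 ≈ 4035.0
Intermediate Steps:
d(A) = -70 (d(A) = -66 - 4 = -70)
359450/(-480155) - 282504/d(-160) = 359450/(-480155) - 282504/(-70) = 359450*(-1/480155) - 282504*(-1/70) = -5530/7387 + 141252/35 = 1043234974/258545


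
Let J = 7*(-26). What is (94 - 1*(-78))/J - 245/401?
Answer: -56781/36491 ≈ -1.5560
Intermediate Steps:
J = -182
(94 - 1*(-78))/J - 245/401 = (94 - 1*(-78))/(-182) - 245/401 = (94 + 78)*(-1/182) - 245*1/401 = 172*(-1/182) - 245/401 = -86/91 - 245/401 = -56781/36491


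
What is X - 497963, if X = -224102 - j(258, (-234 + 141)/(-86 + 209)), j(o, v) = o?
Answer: -722323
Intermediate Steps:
X = -224360 (X = -224102 - 1*258 = -224102 - 258 = -224360)
X - 497963 = -224360 - 497963 = -722323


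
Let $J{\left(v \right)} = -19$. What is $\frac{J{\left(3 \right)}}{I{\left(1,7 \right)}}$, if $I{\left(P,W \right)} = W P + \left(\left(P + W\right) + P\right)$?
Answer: $- \frac{19}{16} \approx -1.1875$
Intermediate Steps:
$I{\left(P,W \right)} = W + 2 P + P W$ ($I{\left(P,W \right)} = P W + \left(W + 2 P\right) = W + 2 P + P W$)
$\frac{J{\left(3 \right)}}{I{\left(1,7 \right)}} = - \frac{19}{7 + 2 \cdot 1 + 1 \cdot 7} = - \frac{19}{7 + 2 + 7} = - \frac{19}{16}$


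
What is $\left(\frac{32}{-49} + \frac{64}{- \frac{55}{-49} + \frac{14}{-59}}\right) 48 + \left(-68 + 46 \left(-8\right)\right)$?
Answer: $\frac{125525116}{41797} \approx 3003.2$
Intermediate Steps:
$\left(\frac{32}{-49} + \frac{64}{- \frac{55}{-49} + \frac{14}{-59}}\right) 48 + \left(-68 + 46 \left(-8\right)\right) = \left(32 \left(- \frac{1}{49}\right) + \frac{64}{\left(-55\right) \left(- \frac{1}{49}\right) + 14 \left(- \frac{1}{59}\right)}\right) 48 - 436 = \left(- \frac{32}{49} + \frac{64}{\frac{55}{49} - \frac{14}{59}}\right) 48 - 436 = \left(- \frac{32}{49} + \frac{64}{\frac{2559}{2891}}\right) 48 - 436 = \left(- \frac{32}{49} + 64 \cdot \frac{2891}{2559}\right) 48 - 436 = \left(- \frac{32}{49} + \frac{185024}{2559}\right) 48 - 436 = \frac{8984288}{125391} \cdot 48 - 436 = \frac{143748608}{41797} - 436 = \frac{125525116}{41797}$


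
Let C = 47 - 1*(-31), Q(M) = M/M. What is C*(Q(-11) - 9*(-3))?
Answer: 2184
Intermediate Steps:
Q(M) = 1
C = 78 (C = 47 + 31 = 78)
C*(Q(-11) - 9*(-3)) = 78*(1 - 9*(-3)) = 78*(1 + 27) = 78*28 = 2184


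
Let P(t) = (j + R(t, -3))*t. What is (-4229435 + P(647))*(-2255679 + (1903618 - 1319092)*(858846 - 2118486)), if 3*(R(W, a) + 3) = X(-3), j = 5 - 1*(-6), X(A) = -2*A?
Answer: 3109346267714615835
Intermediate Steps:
j = 11 (j = 5 + 6 = 11)
R(W, a) = -1 (R(W, a) = -3 + (-2*(-3))/3 = -3 + (⅓)*6 = -3 + 2 = -1)
P(t) = 10*t (P(t) = (11 - 1)*t = 10*t)
(-4229435 + P(647))*(-2255679 + (1903618 - 1319092)*(858846 - 2118486)) = (-4229435 + 10*647)*(-2255679 + (1903618 - 1319092)*(858846 - 2118486)) = (-4229435 + 6470)*(-2255679 + 584526*(-1259640)) = -4222965*(-2255679 - 736292330640) = -4222965*(-736294586319) = 3109346267714615835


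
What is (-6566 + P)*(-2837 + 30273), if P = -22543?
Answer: -798634524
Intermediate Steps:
(-6566 + P)*(-2837 + 30273) = (-6566 - 22543)*(-2837 + 30273) = -29109*27436 = -798634524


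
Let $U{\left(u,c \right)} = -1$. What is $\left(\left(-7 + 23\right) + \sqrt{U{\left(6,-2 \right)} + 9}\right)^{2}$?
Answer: $264 + 64 \sqrt{2} \approx 354.51$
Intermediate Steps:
$\left(\left(-7 + 23\right) + \sqrt{U{\left(6,-2 \right)} + 9}\right)^{2} = \left(\left(-7 + 23\right) + \sqrt{-1 + 9}\right)^{2} = \left(16 + \sqrt{8}\right)^{2} = \left(16 + 2 \sqrt{2}\right)^{2}$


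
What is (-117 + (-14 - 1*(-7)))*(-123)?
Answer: 15252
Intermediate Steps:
(-117 + (-14 - 1*(-7)))*(-123) = (-117 + (-14 + 7))*(-123) = (-117 - 7)*(-123) = -124*(-123) = 15252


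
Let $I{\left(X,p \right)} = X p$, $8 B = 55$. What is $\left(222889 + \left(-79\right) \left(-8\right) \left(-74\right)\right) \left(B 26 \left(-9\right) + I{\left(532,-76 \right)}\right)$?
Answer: $- \frac{29617035723}{4} \approx -7.4043 \cdot 10^{9}$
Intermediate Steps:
$B = \frac{55}{8}$ ($B = \frac{1}{8} \cdot 55 = \frac{55}{8} \approx 6.875$)
$\left(222889 + \left(-79\right) \left(-8\right) \left(-74\right)\right) \left(B 26 \left(-9\right) + I{\left(532,-76 \right)}\right) = \left(222889 + \left(-79\right) \left(-8\right) \left(-74\right)\right) \left(\frac{55}{8} \cdot 26 \left(-9\right) + 532 \left(-76\right)\right) = \left(222889 + 632 \left(-74\right)\right) \left(\frac{715}{4} \left(-9\right) - 40432\right) = \left(222889 - 46768\right) \left(- \frac{6435}{4} - 40432\right) = 176121 \left(- \frac{168163}{4}\right) = - \frac{29617035723}{4}$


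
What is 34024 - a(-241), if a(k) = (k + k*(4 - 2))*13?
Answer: 43423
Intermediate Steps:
a(k) = 39*k (a(k) = (k + k*2)*13 = (k + 2*k)*13 = (3*k)*13 = 39*k)
34024 - a(-241) = 34024 - 39*(-241) = 34024 - 1*(-9399) = 34024 + 9399 = 43423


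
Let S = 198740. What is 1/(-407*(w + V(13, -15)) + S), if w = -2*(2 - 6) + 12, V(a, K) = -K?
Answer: 1/184495 ≈ 5.4202e-6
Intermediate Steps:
w = 20 (w = -2*(-4) + 12 = 8 + 12 = 20)
1/(-407*(w + V(13, -15)) + S) = 1/(-407*(20 - 1*(-15)) + 198740) = 1/(-407*(20 + 15) + 198740) = 1/(-407*35 + 198740) = 1/(-14245 + 198740) = 1/184495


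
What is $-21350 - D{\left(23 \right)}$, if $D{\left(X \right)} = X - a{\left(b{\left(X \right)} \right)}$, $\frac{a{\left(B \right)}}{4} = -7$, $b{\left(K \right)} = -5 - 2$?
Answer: $-21401$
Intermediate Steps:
$b{\left(K \right)} = -7$ ($b{\left(K \right)} = -5 - 2 = -7$)
$a{\left(B \right)} = -28$ ($a{\left(B \right)} = 4 \left(-7\right) = -28$)
$D{\left(X \right)} = 28 + X$ ($D{\left(X \right)} = X - -28 = X + 28 = 28 + X$)
$-21350 - D{\left(23 \right)} = -21350 - \left(28 + 23\right) = -21350 - 51 = -21401$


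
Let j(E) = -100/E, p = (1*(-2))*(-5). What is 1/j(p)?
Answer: -⅒ ≈ -0.10000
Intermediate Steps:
p = 10 (p = -2*(-5) = 10)
1/j(p) = 1/(-100/10) = 1/(-100*⅒) = 1/(-10) = -⅒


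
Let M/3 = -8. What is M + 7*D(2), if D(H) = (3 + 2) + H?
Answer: 25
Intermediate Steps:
M = -24 (M = 3*(-8) = -24)
D(H) = 5 + H
M + 7*D(2) = -24 + 7*(5 + 2) = -24 + 7*7 = -24 + 49 = 25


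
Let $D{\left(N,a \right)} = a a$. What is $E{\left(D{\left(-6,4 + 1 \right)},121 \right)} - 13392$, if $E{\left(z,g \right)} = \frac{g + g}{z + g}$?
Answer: $- \frac{977495}{73} \approx -13390.0$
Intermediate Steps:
$D{\left(N,a \right)} = a^{2}$
$E{\left(z,g \right)} = \frac{2 g}{g + z}$
$E{\left(D{\left(-6,4 + 1 \right)},121 \right)} - 13392 = 2 \cdot 121 \frac{1}{121 + \left(4 + 1\right)^{2}} - 13392 = 2 \cdot 121 \frac{1}{121 + 5^{2}} - 13392 = 2 \cdot 121 \frac{1}{121 + 25} - 13392 = 2 \cdot 121 \cdot \frac{1}{146} - 13392 = \frac{121}{73} - 13392 = - \frac{977495}{73}$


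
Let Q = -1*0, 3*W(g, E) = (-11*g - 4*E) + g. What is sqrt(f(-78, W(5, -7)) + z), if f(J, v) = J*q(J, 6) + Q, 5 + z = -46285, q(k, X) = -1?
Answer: 2*I*sqrt(11553) ≈ 214.97*I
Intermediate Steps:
z = -46290 (z = -5 - 46285 = -46290)
W(g, E) = -10*g/3 - 4*E/3 (W(g, E) = ((-11*g - 4*E) + g)/3 = (-10*g - 4*E)/3 = -10*g/3 - 4*E/3)
Q = 0
f(J, v) = -J (f(J, v) = J*(-1) + 0 = -J + 0 = -J)
sqrt(f(-78, W(5, -7)) + z) = sqrt(-1*(-78) - 46290) = sqrt(78 - 46290) = sqrt(-46212) = 2*I*sqrt(11553)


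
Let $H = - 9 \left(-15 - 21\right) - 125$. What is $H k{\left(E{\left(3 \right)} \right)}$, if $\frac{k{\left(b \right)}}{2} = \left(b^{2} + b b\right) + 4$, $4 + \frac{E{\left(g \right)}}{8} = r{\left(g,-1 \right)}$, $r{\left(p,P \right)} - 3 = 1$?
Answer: $1592$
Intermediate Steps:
$r{\left(p,P \right)} = 4$ ($r{\left(p,P \right)} = 3 + 1 = 4$)
$E{\left(g \right)} = 0$ ($E{\left(g \right)} = -32 + 8 \cdot 4 = -32 + 32 = 0$)
$H = 199$ ($H = \left(-9\right) \left(-36\right) - 125 = 324 - 125 = 199$)
$k{\left(b \right)} = 8 + 4 b^{2}$ ($k{\left(b \right)} = 2 \left(\left(b^{2} + b b\right) + 4\right) = 2 \left(\left(b^{2} + b^{2}\right) + 4\right) = 2 \left(2 b^{2} + 4\right) = 2 \left(4 + 2 b^{2}\right) = 8 + 4 b^{2}$)
$H k{\left(E{\left(3 \right)} \right)} = 199 \left(8 + 4 \cdot 0^{2}\right) = 199 \left(8 + 4 \cdot 0\right) = 199 \left(8 + 0\right) = 199 \cdot 8 = 1592$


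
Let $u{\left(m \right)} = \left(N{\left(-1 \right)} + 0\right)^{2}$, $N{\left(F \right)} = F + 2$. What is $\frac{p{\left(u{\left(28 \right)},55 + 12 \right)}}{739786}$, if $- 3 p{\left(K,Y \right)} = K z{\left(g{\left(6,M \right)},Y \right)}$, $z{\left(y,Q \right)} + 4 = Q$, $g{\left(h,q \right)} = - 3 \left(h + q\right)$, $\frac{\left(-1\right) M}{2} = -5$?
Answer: $- \frac{21}{739786} \approx -2.8387 \cdot 10^{-5}$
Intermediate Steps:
$M = 10$ ($M = \left(-2\right) \left(-5\right) = 10$)
$g{\left(h,q \right)} = - 3 h - 3 q$
$N{\left(F \right)} = 2 + F$
$z{\left(y,Q \right)} = -4 + Q$
$u{\left(m \right)} = 1$ ($u{\left(m \right)} = \left(\left(2 - 1\right) + 0\right)^{2} = \left(1 + 0\right)^{2} = 1^{2} = 1$)
$p{\left(K,Y \right)} = - \frac{K \left(-4 + Y\right)}{3}$
$\frac{p{\left(u{\left(28 \right)},55 + 12 \right)}}{739786} = \frac{\frac{1}{3} \cdot 1 \left(4 - \left(55 + 12\right)\right)}{739786} = \frac{1}{3} \cdot 1 \left(4 - 67\right) \frac{1}{739786} = \frac{1}{3} \cdot 1 \left(-63\right) \frac{1}{739786} = \left(-21\right) \frac{1}{739786} = - \frac{21}{739786}$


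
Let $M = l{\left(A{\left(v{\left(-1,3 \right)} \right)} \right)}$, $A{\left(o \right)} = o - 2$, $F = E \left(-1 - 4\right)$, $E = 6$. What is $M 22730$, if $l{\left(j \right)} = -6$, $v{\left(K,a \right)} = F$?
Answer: $-136380$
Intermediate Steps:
$F = -30$ ($F = 6 \left(-1 - 4\right) = 6 \left(-5\right) = -30$)
$v{\left(K,a \right)} = -30$
$A{\left(o \right)} = -2 + o$
$M = -6$
$M 22730 = \left(-6\right) 22730 = -136380$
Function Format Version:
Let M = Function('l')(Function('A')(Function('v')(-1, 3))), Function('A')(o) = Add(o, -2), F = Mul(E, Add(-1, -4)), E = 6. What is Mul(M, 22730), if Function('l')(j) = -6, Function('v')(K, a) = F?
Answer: -136380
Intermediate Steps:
F = -30 (F = Mul(6, Add(-1, -4)) = Mul(6, -5) = -30)
Function('v')(K, a) = -30
Function('A')(o) = Add(-2, o)
M = -6
Mul(M, 22730) = Mul(-6, 22730) = -136380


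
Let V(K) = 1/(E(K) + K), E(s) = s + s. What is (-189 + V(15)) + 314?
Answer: 5626/45 ≈ 125.02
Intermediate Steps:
E(s) = 2*s
V(K) = 1/(3*K) (V(K) = 1/(2*K + K) = 1/(3*K))
(-189 + V(15)) + 314 = (-189 + (1/3)/15) + 314 = (-189 + (1/3)*(1/15)) + 314 = (-189 + 1/45) + 314 = -8504/45 + 314 = 5626/45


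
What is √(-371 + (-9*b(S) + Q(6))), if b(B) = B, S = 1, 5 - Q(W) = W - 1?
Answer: 2*I*√95 ≈ 19.494*I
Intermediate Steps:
Q(W) = 6 - W (Q(W) = 5 - (W - 1) = 5 - (-1 + W) = 5 + (1 - W) = 6 - W)
√(-371 + (-9*b(S) + Q(6))) = √(-371 + (-9*1 + (6 - 1*6))) = √(-371 + (-9 + (6 - 6))) = √(-371 + (-9 + 0)) = √(-371 - 9) = √(-380) = 2*I*√95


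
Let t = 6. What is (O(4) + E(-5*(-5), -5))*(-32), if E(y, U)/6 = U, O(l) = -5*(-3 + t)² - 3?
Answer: 2496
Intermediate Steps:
O(l) = -48 (O(l) = -5*(-3 + 6)² - 3 = -5*3² - 3 = -5*9 - 3 = -45 - 3 = -48)
E(y, U) = 6*U
(O(4) + E(-5*(-5), -5))*(-32) = (-48 + 6*(-5))*(-32) = (-48 - 30)*(-32) = -78*(-32) = 2496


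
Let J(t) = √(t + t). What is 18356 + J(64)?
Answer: 18356 + 8*√2 ≈ 18367.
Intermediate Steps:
J(t) = √2*√t (J(t) = √(2*t) = √2*√t)
18356 + J(64) = 18356 + √2*√64 = 18356 + √2*8 = 18356 + 8*√2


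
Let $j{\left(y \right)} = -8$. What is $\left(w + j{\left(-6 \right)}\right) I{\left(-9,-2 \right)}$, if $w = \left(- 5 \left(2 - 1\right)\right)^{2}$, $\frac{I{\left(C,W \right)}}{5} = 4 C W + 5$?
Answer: $6545$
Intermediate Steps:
$I{\left(C,W \right)} = 25 + 20 C W$ ($I{\left(C,W \right)} = 5 \left(4 C W + 5\right) = 5 \left(5 + 4 C W\right) = 25 + 20 C W$)
$w = 25$ ($w = \left(\left(-5\right) 1\right)^{2} = \left(-5\right)^{2} = 25$)
$\left(w + j{\left(-6 \right)}\right) I{\left(-9,-2 \right)} = \left(25 - 8\right) \left(25 + 20 \left(-9\right) \left(-2\right)\right) = 17 \left(25 + 360\right) = 17 \cdot 385 = 6545$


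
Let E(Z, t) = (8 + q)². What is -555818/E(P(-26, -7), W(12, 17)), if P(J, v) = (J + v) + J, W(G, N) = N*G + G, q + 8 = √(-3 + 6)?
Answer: -555818/3 ≈ -1.8527e+5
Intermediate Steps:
q = -8 + √3 (q = -8 + √(-3 + 6) = -8 + √3 ≈ -6.2680)
W(G, N) = G + G*N (W(G, N) = G*N + G = G + G*N)
P(J, v) = v + 2*J
E(Z, t) = 3 (E(Z, t) = (8 + (-8 + √3))² = (√3)² = 3)
-555818/E(P(-26, -7), W(12, 17)) = -555818/3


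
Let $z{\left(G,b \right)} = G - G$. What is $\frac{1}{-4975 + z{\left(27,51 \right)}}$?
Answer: $- \frac{1}{4975} \approx -0.00020101$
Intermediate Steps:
$z{\left(G,b \right)} = 0$
$\frac{1}{-4975 + z{\left(27,51 \right)}} = \frac{1}{-4975 + 0} = \frac{1}{-4975} = - \frac{1}{4975}$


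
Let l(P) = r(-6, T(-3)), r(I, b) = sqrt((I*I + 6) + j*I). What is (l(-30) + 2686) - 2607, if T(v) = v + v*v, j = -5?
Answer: 79 + 6*sqrt(2) ≈ 87.485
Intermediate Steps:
T(v) = v + v**2
r(I, b) = sqrt(6 + I**2 - 5*I) (r(I, b) = sqrt((I*I + 6) - 5*I) = sqrt((I**2 + 6) - 5*I) = sqrt((6 + I**2) - 5*I) = sqrt(6 + I**2 - 5*I))
l(P) = 6*sqrt(2) (l(P) = sqrt(6 + (-6)**2 - 5*(-6)) = sqrt(6 + 36 + 30) = sqrt(72) = 6*sqrt(2))
(l(-30) + 2686) - 2607 = (6*sqrt(2) + 2686) - 2607 = (2686 + 6*sqrt(2)) - 2607 = 79 + 6*sqrt(2)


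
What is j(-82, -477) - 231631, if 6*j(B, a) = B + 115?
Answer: -463251/2 ≈ -2.3163e+5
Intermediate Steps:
j(B, a) = 115/6 + B/6 (j(B, a) = (B + 115)/6 = (115 + B)/6 = 115/6 + B/6)
j(-82, -477) - 231631 = (115/6 + (⅙)*(-82)) - 231631 = (115/6 - 41/3) - 231631 = 11/2 - 231631 = -463251/2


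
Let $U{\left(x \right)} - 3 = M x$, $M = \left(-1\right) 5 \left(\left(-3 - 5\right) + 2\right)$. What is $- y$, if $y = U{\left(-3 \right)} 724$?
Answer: $62988$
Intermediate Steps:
$M = 30$ ($M = - 5 \left(-8 + 2\right) = \left(-5\right) \left(-6\right) = 30$)
$U{\left(x \right)} = 3 + 30 x$
$y = -62988$ ($y = \left(3 + 30 \left(-3\right)\right) 724 = \left(3 - 90\right) 724 = \left(-87\right) 724 = -62988$)
$- y = \left(-1\right) \left(-62988\right) = 62988$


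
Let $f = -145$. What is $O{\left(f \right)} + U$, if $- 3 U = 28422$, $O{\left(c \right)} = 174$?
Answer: $-9300$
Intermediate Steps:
$U = -9474$ ($U = \left(- \frac{1}{3}\right) 28422 = -9474$)
$O{\left(f \right)} + U = 174 - 9474 = -9300$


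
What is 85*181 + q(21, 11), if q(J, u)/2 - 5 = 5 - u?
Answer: 15383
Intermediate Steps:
q(J, u) = 20 - 2*u (q(J, u) = 10 + 2*(5 - u) = 10 + (10 - 2*u) = 20 - 2*u)
85*181 + q(21, 11) = 85*181 + (20 - 2*11) = 15385 + (20 - 22) = 15385 - 2 = 15383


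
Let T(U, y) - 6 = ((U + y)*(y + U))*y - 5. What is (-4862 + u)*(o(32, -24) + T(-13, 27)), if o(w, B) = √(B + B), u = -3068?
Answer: -41973490 - 31720*I*√3 ≈ -4.1974e+7 - 54941.0*I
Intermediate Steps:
o(w, B) = √2*√B (o(w, B) = √(2*B) = √2*√B)
T(U, y) = 1 + y*(U + y)² (T(U, y) = 6 + (((U + y)*(y + U))*y - 5) = 6 + (((U + y)*(U + y))*y - 5) = 6 + ((U + y)²*y - 5) = 6 + (y*(U + y)² - 5) = 6 + (-5 + y*(U + y)²) = 1 + y*(U + y)²)
(-4862 + u)*(o(32, -24) + T(-13, 27)) = (-4862 - 3068)*(√2*√(-24) + (1 + 27*(-13 + 27)²)) = -7930*(√2*(2*I*√6) + (1 + 27*14²)) = -7930*(4*I*√3 + (1 + 27*196)) = -7930*(4*I*√3 + (1 + 5292)) = -7930*(4*I*√3 + 5293) = -7930*(5293 + 4*I*√3) = -41973490 - 31720*I*√3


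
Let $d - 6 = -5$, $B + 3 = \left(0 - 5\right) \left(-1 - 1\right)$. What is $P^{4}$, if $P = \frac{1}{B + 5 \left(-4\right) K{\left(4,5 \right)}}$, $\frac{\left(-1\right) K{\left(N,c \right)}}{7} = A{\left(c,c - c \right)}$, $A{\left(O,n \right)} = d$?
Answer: $\frac{1}{466948881} \approx 2.1416 \cdot 10^{-9}$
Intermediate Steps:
$B = 7$ ($B = -3 + \left(0 - 5\right) \left(-1 - 1\right) = -3 - -10 = -3 + 10 = 7$)
$d = 1$ ($d = 6 - 5 = 1$)
$A{\left(O,n \right)} = 1$
$K{\left(N,c \right)} = -7$ ($K{\left(N,c \right)} = \left(-7\right) 1 = -7$)
$P = \frac{1}{147}$ ($P = \frac{1}{7 + 5 \left(-4\right) \left(-7\right)} = \frac{1}{7 - -140} = \frac{1}{7 + 140} = \frac{1}{147} \approx 0.0068027$)
$P^{4} = \left(\frac{1}{147}\right)^{4} = \frac{1}{466948881}$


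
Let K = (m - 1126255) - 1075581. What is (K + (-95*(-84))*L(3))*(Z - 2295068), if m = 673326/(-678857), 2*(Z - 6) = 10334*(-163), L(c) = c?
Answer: 4638412109302076034/678857 ≈ 6.8327e+12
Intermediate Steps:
Z = -842215 (Z = 6 + (10334*(-163))/2 = 6 + (½)*(-1684442) = 6 - 842221 = -842215)
m = -673326/678857 (m = 673326*(-1/678857) = -673326/678857 ≈ -0.99185)
K = -1494732454778/678857 (K = (-673326/678857 - 1126255) - 1075581 = -764566763861/678857 - 1075581 = -1494732454778/678857 ≈ -2.2018e+6)
(K + (-95*(-84))*L(3))*(Z - 2295068) = (-1494732454778/678857 - 95*(-84)*3)*(-842215 - 2295068) = (-1494732454778/678857 + 7980*3)*(-3137283) = (-1494732454778/678857 + 23940)*(-3137283) = -1478480618198/678857*(-3137283) = 4638412109302076034/678857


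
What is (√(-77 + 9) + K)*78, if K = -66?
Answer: -5148 + 156*I*√17 ≈ -5148.0 + 643.2*I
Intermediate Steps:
(√(-77 + 9) + K)*78 = (√(-77 + 9) - 66)*78 = (√(-68) - 66)*78 = (2*I*√17 - 66)*78 = (-66 + 2*I*√17)*78 = -5148 + 156*I*√17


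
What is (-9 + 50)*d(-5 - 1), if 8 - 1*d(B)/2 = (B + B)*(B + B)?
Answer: -11152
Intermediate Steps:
d(B) = 16 - 8*B² (d(B) = 16 - 2*(B + B)*(B + B) = 16 - 2*2*B*2*B = 16 - 8*B²)
(-9 + 50)*d(-5 - 1) = (-9 + 50)*(16 - 8*(-5 - 1)²) = 41*(16 - 8*(-6)²) = 41*(16 - 8*36) = 41*(16 - 288) = 41*(-272) = -11152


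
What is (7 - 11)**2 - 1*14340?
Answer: -14324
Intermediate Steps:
(7 - 11)**2 - 1*14340 = (-4)**2 - 14340 = 16 - 14340 = -14324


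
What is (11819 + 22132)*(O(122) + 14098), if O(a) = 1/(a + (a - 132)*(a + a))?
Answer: 1109490263013/2318 ≈ 4.7864e+8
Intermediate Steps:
O(a) = 1/(a + 2*a*(-132 + a)) (O(a) = 1/(a + (-132 + a)*(2*a)) = 1/(a + 2*a*(-132 + a)))
(11819 + 22132)*(O(122) + 14098) = (11819 + 22132)*(1/(122*(-263 + 2*122)) + 14098) = 33951*(1/(122*(-263 + 244)) + 14098) = 33951*((1/122)/(-19) + 14098) = 33951*((1/122)*(-1/19) + 14098) = 33951*(-1/2318 + 14098) = 33951*(32679163/2318) = 1109490263013/2318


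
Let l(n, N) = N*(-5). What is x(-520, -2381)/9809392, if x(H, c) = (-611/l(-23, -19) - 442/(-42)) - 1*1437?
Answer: -2858651/19569737040 ≈ -0.00014608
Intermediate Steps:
l(n, N) = -5*N
x(H, c) = -2858651/1995 (x(H, c) = (-611/((-5*(-19))) - 442/(-42)) - 1*1437 = (-611/95 - 442*(-1/42)) - 1437 = (-611*1/95 + 221/21) - 1437 = (-611/95 + 221/21) - 1437 = 8164/1995 - 1437 = -2858651/1995)
x(-520, -2381)/9809392 = -2858651/1995/9809392 = -2858651/1995*1/9809392 = -2858651/19569737040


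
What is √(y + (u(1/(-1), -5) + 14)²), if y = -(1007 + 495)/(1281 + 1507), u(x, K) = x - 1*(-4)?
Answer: √560548310/1394 ≈ 16.984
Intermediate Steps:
u(x, K) = 4 + x (u(x, K) = x + 4 = 4 + x)
y = -751/1394 (y = -1502/2788 = -1*751/1394 = -751/1394 ≈ -0.53874)
√(y + (u(1/(-1), -5) + 14)²) = √(-751/1394 + ((4 + 1/(-1)) + 14)²) = √(-751/1394 + ((4 - 1) + 14)²) = √(-751/1394 + (3 + 14)²) = √(-751/1394 + 17²) = √(-751/1394 + 289) = √(402115/1394) = √560548310/1394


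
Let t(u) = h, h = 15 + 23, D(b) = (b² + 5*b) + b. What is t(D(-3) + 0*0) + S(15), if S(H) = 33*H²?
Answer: 7463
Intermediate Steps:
D(b) = b² + 6*b
h = 38
t(u) = 38
t(D(-3) + 0*0) + S(15) = 38 + 33*15² = 38 + 33*225 = 38 + 7425 = 7463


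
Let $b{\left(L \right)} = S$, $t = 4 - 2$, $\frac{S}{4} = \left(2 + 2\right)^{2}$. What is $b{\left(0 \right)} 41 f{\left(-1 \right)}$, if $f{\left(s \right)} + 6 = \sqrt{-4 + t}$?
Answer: $-15744 + 2624 i \sqrt{2} \approx -15744.0 + 3710.9 i$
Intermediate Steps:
$S = 64$ ($S = 4 \left(2 + 2\right)^{2} = 4 \cdot 4^{2} = 4 \cdot 16 = 64$)
$t = 2$ ($t = 4 - 2 = 2$)
$b{\left(L \right)} = 64$
$f{\left(s \right)} = -6 + i \sqrt{2}$ ($f{\left(s \right)} = -6 + \sqrt{-4 + 2} = -6 + \sqrt{-2} = -6 + i \sqrt{2}$)
$b{\left(0 \right)} 41 f{\left(-1 \right)} = 64 \cdot 41 \left(-6 + i \sqrt{2}\right) = 2624 \left(-6 + i \sqrt{2}\right) = -15744 + 2624 i \sqrt{2}$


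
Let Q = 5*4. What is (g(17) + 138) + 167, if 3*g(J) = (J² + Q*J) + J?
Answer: 1561/3 ≈ 520.33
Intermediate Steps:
Q = 20
g(J) = 7*J + J²/3 (g(J) = ((J² + 20*J) + J)/3 = (J² + 21*J)/3 = 7*J + J²/3)
(g(17) + 138) + 167 = ((⅓)*17*(21 + 17) + 138) + 167 = ((⅓)*17*38 + 138) + 167 = (646/3 + 138) + 167 = 1060/3 + 167 = 1561/3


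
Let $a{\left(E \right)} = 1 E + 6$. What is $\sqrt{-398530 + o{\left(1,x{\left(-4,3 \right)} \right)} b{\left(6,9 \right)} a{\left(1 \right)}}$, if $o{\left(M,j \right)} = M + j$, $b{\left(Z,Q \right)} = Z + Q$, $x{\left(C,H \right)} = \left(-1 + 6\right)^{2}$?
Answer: $10 i \sqrt{3958} \approx 629.13 i$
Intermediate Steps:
$x{\left(C,H \right)} = 25$ ($x{\left(C,H \right)} = 5^{2} = 25$)
$b{\left(Z,Q \right)} = Q + Z$
$a{\left(E \right)} = 6 + E$ ($a{\left(E \right)} = E + 6 = 6 + E$)
$\sqrt{-398530 + o{\left(1,x{\left(-4,3 \right)} \right)} b{\left(6,9 \right)} a{\left(1 \right)}} = \sqrt{-398530 + \left(1 + 25\right) \left(9 + 6\right) \left(6 + 1\right)} = \sqrt{-398530 + 26 \cdot 15 \cdot 7} = \sqrt{-398530 + 390 \cdot 7} = \sqrt{-398530 + 2730} = \sqrt{-395800} = 10 i \sqrt{3958}$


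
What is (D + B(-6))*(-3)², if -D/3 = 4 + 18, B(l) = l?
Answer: -648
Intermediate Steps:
D = -66 (D = -3*(4 + 18) = -3*22 = -66)
(D + B(-6))*(-3)² = (-66 - 6)*(-3)² = -72*9 = -648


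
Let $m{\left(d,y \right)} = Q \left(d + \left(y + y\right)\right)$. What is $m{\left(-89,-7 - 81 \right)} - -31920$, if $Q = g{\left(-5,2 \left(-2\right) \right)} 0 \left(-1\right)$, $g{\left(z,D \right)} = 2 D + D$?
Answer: $31920$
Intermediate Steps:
$g{\left(z,D \right)} = 3 D$
$Q = 0$ ($Q = 3 \cdot 2 \left(-2\right) 0 \left(-1\right) = 3 \left(-4\right) 0 \left(-1\right) = \left(-12\right) 0 \left(-1\right) = 0 \left(-1\right) = 0$)
$m{\left(d,y \right)} = 0$ ($m{\left(d,y \right)} = 0 \left(d + \left(y + y\right)\right) = 0 \left(d + 2 y\right) = 0$)
$m{\left(-89,-7 - 81 \right)} - -31920 = 0 - -31920 = 0 + 31920 = 31920$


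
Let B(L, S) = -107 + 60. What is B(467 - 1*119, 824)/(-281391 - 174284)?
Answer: 47/455675 ≈ 0.00010314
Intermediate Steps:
B(L, S) = -47
B(467 - 1*119, 824)/(-281391 - 174284) = -47/(-281391 - 174284) = -47/(-455675) = -47*(-1/455675) = 47/455675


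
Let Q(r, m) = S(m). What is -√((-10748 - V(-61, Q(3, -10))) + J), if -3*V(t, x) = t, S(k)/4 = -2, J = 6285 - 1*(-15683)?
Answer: -√100797/3 ≈ -105.83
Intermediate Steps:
J = 21968 (J = 6285 + 15683 = 21968)
S(k) = -8 (S(k) = 4*(-2) = -8)
Q(r, m) = -8
V(t, x) = -t/3
-√((-10748 - V(-61, Q(3, -10))) + J) = -√((-10748 - (-1)*(-61)/3) + 21968) = -√((-10748 - 1*61/3) + 21968) = -√((-10748 - 61/3) + 21968) = -√(-32305/3 + 21968) = -√(33599/3) = -√100797/3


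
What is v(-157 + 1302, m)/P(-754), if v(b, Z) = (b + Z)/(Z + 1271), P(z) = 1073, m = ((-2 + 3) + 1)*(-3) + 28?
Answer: 389/462463 ≈ 0.00084115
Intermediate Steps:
m = 22 (m = (1 + 1)*(-3) + 28 = 2*(-3) + 28 = -6 + 28 = 22)
v(b, Z) = (Z + b)/(1271 + Z)
v(-157 + 1302, m)/P(-754) = ((22 + (-157 + 1302))/(1271 + 22))/1073 = ((22 + 1145)/1293)*(1/1073) = ((1/1293)*1167)*(1/1073) = (389/431)*(1/1073) = 389/462463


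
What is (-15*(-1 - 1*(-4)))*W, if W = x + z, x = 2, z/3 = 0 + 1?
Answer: -225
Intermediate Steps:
z = 3 (z = 3*(0 + 1) = 3*1 = 3)
W = 5 (W = 2 + 3 = 5)
(-15*(-1 - 1*(-4)))*W = -15*(-1 - 1*(-4))*5 = -15*(-1 + 4)*5 = -15*3*5 = -45*5 = -225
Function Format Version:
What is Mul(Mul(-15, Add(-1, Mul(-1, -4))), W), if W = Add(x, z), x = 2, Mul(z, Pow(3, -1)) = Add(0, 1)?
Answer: -225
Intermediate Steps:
z = 3 (z = Mul(3, Add(0, 1)) = Mul(3, 1) = 3)
W = 5 (W = Add(2, 3) = 5)
Mul(Mul(-15, Add(-1, Mul(-1, -4))), W) = Mul(Mul(-15, Add(-1, Mul(-1, -4))), 5) = Mul(Mul(-15, Add(-1, 4)), 5) = Mul(Mul(-15, 3), 5) = Mul(-45, 5) = -225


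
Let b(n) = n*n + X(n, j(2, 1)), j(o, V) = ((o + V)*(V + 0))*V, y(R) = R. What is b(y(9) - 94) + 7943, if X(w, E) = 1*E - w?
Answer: 15256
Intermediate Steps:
j(o, V) = V²*(V + o) (j(o, V) = ((V + o)*V)*V = (V*(V + o))*V = V²*(V + o))
X(w, E) = E - w
b(n) = 3 + n² - n (b(n) = n*n + (1²*(1 + 2) - n) = n² + (1*3 - n) = n² + (3 - n) = 3 + n² - n)
b(y(9) - 94) + 7943 = (3 + (9 - 94)² - (9 - 94)) + 7943 = (3 + (-85)² - 1*(-85)) + 7943 = (3 + 7225 + 85) + 7943 = 7313 + 7943 = 15256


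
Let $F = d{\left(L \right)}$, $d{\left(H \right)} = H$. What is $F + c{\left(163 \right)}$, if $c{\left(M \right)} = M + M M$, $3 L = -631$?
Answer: $\frac{79565}{3} \approx 26522.0$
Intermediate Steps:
$L = - \frac{631}{3}$ ($L = \frac{1}{3} \left(-631\right) = - \frac{631}{3} \approx -210.33$)
$c{\left(M \right)} = M + M^{2}$
$F = - \frac{631}{3} \approx -210.33$
$F + c{\left(163 \right)} = - \frac{631}{3} + 163 \left(1 + 163\right) = - \frac{631}{3} + 163 \cdot 164 = - \frac{631}{3} + 26732 = \frac{79565}{3}$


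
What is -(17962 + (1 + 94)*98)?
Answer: -27272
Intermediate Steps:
-(17962 + (1 + 94)*98) = -(17962 + 95*98) = -(17962 + 9310) = -1*27272 = -27272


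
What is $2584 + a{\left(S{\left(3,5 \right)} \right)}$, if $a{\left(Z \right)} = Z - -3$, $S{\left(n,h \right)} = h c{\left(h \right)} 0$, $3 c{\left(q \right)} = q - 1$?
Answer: $2587$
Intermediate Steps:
$c{\left(q \right)} = - \frac{1}{3} + \frac{q}{3}$ ($c{\left(q \right)} = \frac{q - 1}{3} = \frac{-1 + q}{3} = - \frac{1}{3} + \frac{q}{3}$)
$S{\left(n,h \right)} = 0$ ($S{\left(n,h \right)} = h \left(- \frac{1}{3} + \frac{h}{3}\right) 0 = 0$)
$a{\left(Z \right)} = 3 + Z$ ($a{\left(Z \right)} = Z + 3 = 3 + Z$)
$2584 + a{\left(S{\left(3,5 \right)} \right)} = 2584 + \left(3 + 0\right) = 2584 + 3 = 2587$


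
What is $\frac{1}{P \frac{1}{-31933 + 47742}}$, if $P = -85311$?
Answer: $- \frac{15809}{85311} \approx -0.18531$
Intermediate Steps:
$\frac{1}{P \frac{1}{-31933 + 47742}} = \frac{1}{\left(-85311\right) \frac{1}{-31933 + 47742}} = \frac{1}{\left(-85311\right) \frac{1}{15809}} = \frac{1}{- \frac{85311}{15809}} = - \frac{15809}{85311}$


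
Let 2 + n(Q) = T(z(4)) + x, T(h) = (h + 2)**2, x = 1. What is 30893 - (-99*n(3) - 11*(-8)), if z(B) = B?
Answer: 34270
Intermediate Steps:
T(h) = (2 + h)**2
n(Q) = 35 (n(Q) = -2 + ((2 + 4)**2 + 1) = -2 + (6**2 + 1) = -2 + (36 + 1) = -2 + 37 = 35)
30893 - (-99*n(3) - 11*(-8)) = 30893 - (-99*35 - 11*(-8)) = 30893 - (-3465 + 88) = 30893 - 1*(-3377) = 30893 + 3377 = 34270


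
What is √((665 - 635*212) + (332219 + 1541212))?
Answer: 2*√434869 ≈ 1318.9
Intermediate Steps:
√((665 - 635*212) + (332219 + 1541212)) = √((665 - 134620) + 1873431) = √(-133955 + 1873431) = √1739476 = 2*√434869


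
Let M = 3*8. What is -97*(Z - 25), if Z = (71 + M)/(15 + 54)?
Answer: 158110/69 ≈ 2291.4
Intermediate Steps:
M = 24
Z = 95/69 (Z = (71 + 24)/(15 + 54) = 95/69 ≈ 1.3768)
-97*(Z - 25) = -97*(95/69 - 25) = -97*(-1630/69) = 158110/69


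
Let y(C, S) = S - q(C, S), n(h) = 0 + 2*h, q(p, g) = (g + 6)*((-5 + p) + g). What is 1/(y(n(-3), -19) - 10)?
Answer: -1/419 ≈ -0.0023866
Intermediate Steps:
q(p, g) = (6 + g)*(-5 + g + p)
n(h) = 2*h
y(C, S) = 30 - S² - 6*C - C*S (y(C, S) = S - (-30 + S + S² + 6*C + S*C) = S - (-30 + S + S² + 6*C + C*S) = S + (30 - S - S² - 6*C - C*S) = 30 - S² - 6*C - C*S)
1/(y(n(-3), -19) - 10) = 1/((30 - 1*(-19)² - 12*(-3) - 1*2*(-3)*(-19)) - 10) = 1/((30 - 1*361 - 6*(-6) - 1*(-6)*(-19)) - 10) = 1/((30 - 361 + 36 - 114) - 10) = 1/(-409 - 10) = 1/(-419) = -1/419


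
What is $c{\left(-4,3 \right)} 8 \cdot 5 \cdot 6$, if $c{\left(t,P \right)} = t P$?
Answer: $-2880$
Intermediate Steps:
$c{\left(t,P \right)} = P t$
$c{\left(-4,3 \right)} 8 \cdot 5 \cdot 6 = 3 \left(-4\right) 8 \cdot 5 \cdot 6 = - 12 \cdot 40 \cdot 6 = \left(-12\right) 240 = -2880$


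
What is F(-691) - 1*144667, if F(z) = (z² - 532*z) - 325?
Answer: 700101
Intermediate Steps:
F(z) = -325 + z² - 532*z
F(-691) - 1*144667 = (-325 + (-691)² - 532*(-691)) - 1*144667 = (-325 + 477481 + 367612) - 144667 = 844768 - 144667 = 700101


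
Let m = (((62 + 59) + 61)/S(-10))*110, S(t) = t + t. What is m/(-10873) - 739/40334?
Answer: 32339187/438551582 ≈ 0.073741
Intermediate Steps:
S(t) = 2*t
m = -1001 (m = (((62 + 59) + 61)/((2*(-10))))*110 = ((121 + 61)/(-20))*110 = (182*(-1/20))*110 = -91/10*110 = -1001)
m/(-10873) - 739/40334 = -1001/(-10873) - 739/40334 = -1001*(-1/10873) - 739*1/40334 = 1001/10873 - 739/40334 = 32339187/438551582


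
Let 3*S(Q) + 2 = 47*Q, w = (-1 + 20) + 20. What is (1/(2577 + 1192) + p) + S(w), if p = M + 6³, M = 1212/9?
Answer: 3622010/3769 ≈ 961.00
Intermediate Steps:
M = 404/3 (M = 1212*(⅑) = 404/3 ≈ 134.67)
p = 1052/3 (p = 404/3 + 6³ = 404/3 + 216 = 1052/3 ≈ 350.67)
w = 39 (w = 19 + 20 = 39)
S(Q) = -⅔ + 47*Q/3 (S(Q) = -⅔ + (47*Q)/3 = -⅔ + 47*Q/3)
(1/(2577 + 1192) + p) + S(w) = (1/(2577 + 1192) + 1052/3) + (-⅔ + (47/3)*39) = (1/3769 + 1052/3) + (-⅔ + 611) = (1/3769 + 1052/3) + 1831/3 = 3964991/11307 + 1831/3 = 3622010/3769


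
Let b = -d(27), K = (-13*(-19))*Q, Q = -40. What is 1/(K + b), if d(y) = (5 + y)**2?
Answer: -1/10904 ≈ -9.1709e-5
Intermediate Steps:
K = -9880 (K = -13*(-19)*(-40) = 247*(-40) = -9880)
b = -1024 (b = -(5 + 27)**2 = -1*32**2 = -1*1024 = -1024)
1/(K + b) = 1/(-9880 - 1024) = 1/(-10904) = -1/10904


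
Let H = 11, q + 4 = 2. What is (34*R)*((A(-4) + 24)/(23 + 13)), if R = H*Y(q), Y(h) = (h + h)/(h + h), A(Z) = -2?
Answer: 2057/9 ≈ 228.56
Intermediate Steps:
q = -2 (q = -4 + 2 = -2)
Y(h) = 1 (Y(h) = (2*h)/((2*h)) = (2*h)*(1/(2*h)) = 1)
R = 11 (R = 11*1 = 11)
(34*R)*((A(-4) + 24)/(23 + 13)) = (34*11)*((-2 + 24)/(23 + 13)) = 374*(22/36) = 374*(22*(1/36)) = 374*(11/18) = 2057/9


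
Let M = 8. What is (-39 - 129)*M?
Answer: -1344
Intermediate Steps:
(-39 - 129)*M = (-39 - 129)*8 = -168*8 = -1344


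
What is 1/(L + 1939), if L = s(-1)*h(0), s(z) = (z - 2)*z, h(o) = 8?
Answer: 1/1963 ≈ 0.00050942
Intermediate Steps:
s(z) = z*(-2 + z) (s(z) = (-2 + z)*z = z*(-2 + z))
L = 24 (L = -(-2 - 1)*8 = -1*(-3)*8 = 3*8 = 24)
1/(L + 1939) = 1/(24 + 1939) = 1/1963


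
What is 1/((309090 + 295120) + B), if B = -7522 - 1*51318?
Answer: 1/545370 ≈ 1.8336e-6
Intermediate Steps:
B = -58840 (B = -7522 - 51318 = -58840)
1/((309090 + 295120) + B) = 1/((309090 + 295120) - 58840) = 1/(604210 - 58840) = 1/545370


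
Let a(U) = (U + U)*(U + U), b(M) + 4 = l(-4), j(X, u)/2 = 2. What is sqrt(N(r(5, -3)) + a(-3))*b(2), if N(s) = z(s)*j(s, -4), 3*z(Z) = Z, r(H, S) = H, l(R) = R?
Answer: -64*sqrt(6)/3 ≈ -52.256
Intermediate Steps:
j(X, u) = 4 (j(X, u) = 2*2 = 4)
b(M) = -8 (b(M) = -4 - 4 = -8)
z(Z) = Z/3
a(U) = 4*U**2 (a(U) = (2*U)*(2*U) = 4*U**2)
N(s) = 4*s/3 (N(s) = (s/3)*4 = 4*s/3)
sqrt(N(r(5, -3)) + a(-3))*b(2) = sqrt((4/3)*5 + 4*(-3)**2)*(-8) = sqrt(20/3 + 4*9)*(-8) = sqrt(20/3 + 36)*(-8) = sqrt(128/3)*(-8) = (8*sqrt(6)/3)*(-8) = -64*sqrt(6)/3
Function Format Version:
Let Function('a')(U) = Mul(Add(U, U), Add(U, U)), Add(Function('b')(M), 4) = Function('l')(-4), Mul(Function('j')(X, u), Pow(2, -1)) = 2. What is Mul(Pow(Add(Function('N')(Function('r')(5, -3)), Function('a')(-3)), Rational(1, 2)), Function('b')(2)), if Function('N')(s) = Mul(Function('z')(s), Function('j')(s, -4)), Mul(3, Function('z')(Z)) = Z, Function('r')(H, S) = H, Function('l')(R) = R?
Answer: Mul(Rational(-64, 3), Pow(6, Rational(1, 2))) ≈ -52.256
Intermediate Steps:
Function('j')(X, u) = 4 (Function('j')(X, u) = Mul(2, 2) = 4)
Function('b')(M) = -8 (Function('b')(M) = Add(-4, -4) = -8)
Function('z')(Z) = Mul(Rational(1, 3), Z)
Function('a')(U) = Mul(4, Pow(U, 2)) (Function('a')(U) = Mul(Mul(2, U), Mul(2, U)) = Mul(4, Pow(U, 2)))
Function('N')(s) = Mul(Rational(4, 3), s) (Function('N')(s) = Mul(Mul(Rational(1, 3), s), 4) = Mul(Rational(4, 3), s))
Mul(Pow(Add(Function('N')(Function('r')(5, -3)), Function('a')(-3)), Rational(1, 2)), Function('b')(2)) = Mul(Pow(Add(Mul(Rational(4, 3), 5), Mul(4, Pow(-3, 2))), Rational(1, 2)), -8) = Mul(Pow(Add(Rational(20, 3), Mul(4, 9)), Rational(1, 2)), -8) = Mul(Pow(Add(Rational(20, 3), 36), Rational(1, 2)), -8) = Mul(Pow(Rational(128, 3), Rational(1, 2)), -8) = Mul(Mul(Rational(8, 3), Pow(6, Rational(1, 2))), -8) = Mul(Rational(-64, 3), Pow(6, Rational(1, 2)))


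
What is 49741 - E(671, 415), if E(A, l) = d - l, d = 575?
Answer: 49581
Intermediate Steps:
E(A, l) = 575 - l
49741 - E(671, 415) = 49741 - (575 - 1*415) = 49741 - (575 - 415) = 49741 - 1*160 = 49741 - 160 = 49581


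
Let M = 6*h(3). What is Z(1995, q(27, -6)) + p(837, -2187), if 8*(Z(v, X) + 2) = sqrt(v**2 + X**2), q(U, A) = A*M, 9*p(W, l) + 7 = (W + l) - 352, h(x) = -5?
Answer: -1727/9 + 15*sqrt(17833)/8 ≈ 58.499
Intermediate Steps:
p(W, l) = -359/9 + W/9 + l/9 (p(W, l) = -7/9 + ((W + l) - 352)/9 = -7/9 + (-352 + W + l)/9 = -7/9 + (-352/9 + W/9 + l/9) = -359/9 + W/9 + l/9)
M = -30 (M = 6*(-5) = -30)
q(U, A) = -30*A (q(U, A) = A*(-30) = -30*A)
Z(v, X) = -2 + sqrt(X**2 + v**2)/8 (Z(v, X) = -2 + sqrt(v**2 + X**2)/8 = -2 + sqrt(X**2 + v**2)/8)
Z(1995, q(27, -6)) + p(837, -2187) = (-2 + sqrt((-30*(-6))**2 + 1995**2)/8) + (-359/9 + (1/9)*837 + (1/9)*(-2187)) = (-2 + sqrt(180**2 + 3980025)/8) + (-359/9 + 93 - 243) = (-2 + sqrt(32400 + 3980025)/8) - 1709/9 = (-2 + sqrt(4012425)/8) - 1709/9 = (-2 + (15*sqrt(17833))/8) - 1709/9 = (-2 + 15*sqrt(17833)/8) - 1709/9 = -1727/9 + 15*sqrt(17833)/8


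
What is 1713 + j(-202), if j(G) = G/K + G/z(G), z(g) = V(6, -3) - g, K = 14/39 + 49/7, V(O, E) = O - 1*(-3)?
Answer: 102013909/60557 ≈ 1684.6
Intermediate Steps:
V(O, E) = 3 + O (V(O, E) = O + 3 = 3 + O)
K = 287/39 (K = 14*(1/39) + 49*(1/7) = 14/39 + 7 = 287/39 ≈ 7.3590)
z(g) = 9 - g (z(g) = (3 + 6) - g = 9 - g)
j(G) = 39*G/287 + G/(9 - G) (j(G) = G/(287/39) + G/(9 - G) = G*(39/287) + G/(9 - G) = 39*G/287 + G/(9 - G))
1713 + j(-202) = 1713 + (1/287)*(-202)*(-638 + 39*(-202))/(-9 - 202) = 1713 + (1/287)*(-202)*(-638 - 7878)/(-211) = 1713 + (1/287)*(-202)*(-1/211)*(-8516) = 1713 - 1720232/60557 = 102013909/60557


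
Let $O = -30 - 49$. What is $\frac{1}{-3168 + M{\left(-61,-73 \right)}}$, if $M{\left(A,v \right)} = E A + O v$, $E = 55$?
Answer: $- \frac{1}{756} \approx -0.0013228$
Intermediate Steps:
$O = -79$ ($O = -30 - 49 = -79$)
$M{\left(A,v \right)} = - 79 v + 55 A$ ($M{\left(A,v \right)} = 55 A - 79 v = - 79 v + 55 A$)
$\frac{1}{-3168 + M{\left(-61,-73 \right)}} = \frac{1}{-3168 + \left(\left(-79\right) \left(-73\right) + 55 \left(-61\right)\right)} = \frac{1}{-3168 + \left(5767 - 3355\right)} = \frac{1}{-3168 + 2412} = \frac{1}{-756} = - \frac{1}{756}$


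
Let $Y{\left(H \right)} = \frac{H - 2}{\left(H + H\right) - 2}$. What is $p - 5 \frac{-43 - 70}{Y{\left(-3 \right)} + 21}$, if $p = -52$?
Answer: $- \frac{4476}{173} \approx -25.873$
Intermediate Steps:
$Y{\left(H \right)} = \frac{-2 + H}{-2 + 2 H}$ ($Y{\left(H \right)} = \frac{-2 + H}{2 H - 2} = \frac{-2 + H}{-2 + 2 H}$)
$p - 5 \frac{-43 - 70}{Y{\left(-3 \right)} + 21} = -52 - 5 \frac{-43 - 70}{\frac{-2 - 3}{2 \left(-1 - 3\right)} + 21} = -52 - 5 \left(- \frac{113}{\frac{1}{2} \frac{1}{-4} \left(-5\right) + 21}\right) = -52 - 5 \left(- \frac{113}{\frac{1}{2} \left(- \frac{1}{4}\right) \left(-5\right) + 21}\right) = -52 - 5 \left(- \frac{113}{\frac{5}{8} + 21}\right) = -52 - 5 \left(- \frac{113}{\frac{173}{8}}\right) = -52 - 5 \left(\left(-113\right) \frac{8}{173}\right) = -52 - - \frac{4520}{173} = -52 + \frac{4520}{173} = - \frac{4476}{173}$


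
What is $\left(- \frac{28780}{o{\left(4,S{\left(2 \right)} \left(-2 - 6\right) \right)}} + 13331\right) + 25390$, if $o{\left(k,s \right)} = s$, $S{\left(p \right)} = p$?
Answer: $\frac{162079}{4} \approx 40520.0$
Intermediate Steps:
$\left(- \frac{28780}{o{\left(4,S{\left(2 \right)} \left(-2 - 6\right) \right)}} + 13331\right) + 25390 = \left(- \frac{28780}{2 \left(-2 - 6\right)} + 13331\right) + 25390 = \left(- \frac{28780}{2 \left(-8\right)} + 13331\right) + 25390 = \left(- \frac{28780}{-16} + 13331\right) + 25390 = \left(\left(-28780\right) \left(- \frac{1}{16}\right) + 13331\right) + 25390 = \left(\frac{7195}{4} + 13331\right) + 25390 = \frac{60519}{4} + 25390 = \frac{162079}{4}$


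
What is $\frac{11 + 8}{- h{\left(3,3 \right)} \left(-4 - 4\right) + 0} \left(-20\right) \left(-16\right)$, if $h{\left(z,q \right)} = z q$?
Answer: $\frac{760}{9} \approx 84.444$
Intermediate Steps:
$h{\left(z,q \right)} = q z$
$\frac{11 + 8}{- h{\left(3,3 \right)} \left(-4 - 4\right) + 0} \left(-20\right) \left(-16\right) = \frac{11 + 8}{- 3 \cdot 3 \left(-4 - 4\right) + 0} \left(-20\right) \left(-16\right) = \frac{19}{\left(-1\right) 9 \left(-8\right) + 0} \left(-20\right) \left(-16\right) = \frac{19}{\left(-9\right) \left(-8\right) + 0} \left(-20\right) \left(-16\right) = \frac{19}{72 + 0} \left(-20\right) \left(-16\right) = \frac{19}{72} \left(-20\right) \left(-16\right) = \left(- \frac{95}{18}\right) \left(-16\right) = \frac{760}{9}$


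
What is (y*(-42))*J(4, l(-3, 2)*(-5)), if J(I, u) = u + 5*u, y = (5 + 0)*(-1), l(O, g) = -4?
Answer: 25200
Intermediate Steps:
y = -5 (y = 5*(-1) = -5)
J(I, u) = 6*u
(y*(-42))*J(4, l(-3, 2)*(-5)) = (-5*(-42))*(6*(-4*(-5))) = 210*(6*20) = 210*120 = 25200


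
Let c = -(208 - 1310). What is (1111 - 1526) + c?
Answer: 687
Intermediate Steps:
c = 1102 (c = -1*(-1102) = 1102)
(1111 - 1526) + c = (1111 - 1526) + 1102 = -415 + 1102 = 687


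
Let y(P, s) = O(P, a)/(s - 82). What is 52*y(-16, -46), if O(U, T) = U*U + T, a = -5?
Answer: -3263/32 ≈ -101.97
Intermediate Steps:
O(U, T) = T + U² (O(U, T) = U² + T = T + U²)
y(P, s) = (-5 + P²)/(-82 + s) (y(P, s) = (-5 + P²)/(s - 82) = (-5 + P²)/(-82 + s))
52*y(-16, -46) = 52*((-5 + (-16)²)/(-82 - 46)) = 52*((-5 + 256)/(-128)) = 52*(-1/128*251) = 52*(-251/128) = -3263/32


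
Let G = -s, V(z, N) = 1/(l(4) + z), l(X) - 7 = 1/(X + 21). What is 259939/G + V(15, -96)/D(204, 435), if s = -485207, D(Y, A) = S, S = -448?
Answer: 64153292097/119772377536 ≈ 0.53563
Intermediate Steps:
D(Y, A) = -448
l(X) = 7 + 1/(21 + X) (l(X) = 7 + 1/(X + 21) = 7 + 1/(21 + X))
V(z, N) = 1/(176/25 + z) (V(z, N) = 1/((148 + 7*4)/(21 + 4) + z) = 1/((148 + 28)/25 + z) = 1/((1/25)*176 + z) = 1/(176/25 + z))
G = 485207 (G = -1*(-485207) = 485207)
259939/G + V(15, -96)/D(204, 435) = 259939/485207 + (25/(176 + 25*15))/(-448) = 259939*(1/485207) + (25/(176 + 375))*(-1/448) = 259939/485207 + (25/551)*(-1/448) = 259939/485207 - 25/246848 = 64153292097/119772377536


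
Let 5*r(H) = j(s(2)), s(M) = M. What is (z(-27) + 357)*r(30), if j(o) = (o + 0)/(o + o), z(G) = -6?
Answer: 351/10 ≈ 35.100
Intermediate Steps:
j(o) = 1/2 (j(o) = o/((2*o)) = o*(1/(2*o)) = 1/2)
r(H) = 1/10 (r(H) = (1/5)*(1/2) = 1/10)
(z(-27) + 357)*r(30) = (-6 + 357)*(1/10) = 351*(1/10) = 351/10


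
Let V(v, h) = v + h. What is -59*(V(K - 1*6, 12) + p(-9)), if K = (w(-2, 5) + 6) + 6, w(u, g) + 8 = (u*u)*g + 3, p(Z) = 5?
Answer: -2242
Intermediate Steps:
w(u, g) = -5 + g*u² (w(u, g) = -8 + ((u*u)*g + 3) = -8 + (u²*g + 3) = -8 + (g*u² + 3) = -8 + (3 + g*u²) = -5 + g*u²)
K = 27 (K = ((-5 + 5*(-2)²) + 6) + 6 = ((-5 + 5*4) + 6) + 6 = ((-5 + 20) + 6) + 6 = (15 + 6) + 6 = 21 + 6 = 27)
V(v, h) = h + v
-59*(V(K - 1*6, 12) + p(-9)) = -59*((12 + (27 - 1*6)) + 5) = -59*((12 + (27 - 6)) + 5) = -59*((12 + 21) + 5) = -59*(33 + 5) = -59*38 = -2242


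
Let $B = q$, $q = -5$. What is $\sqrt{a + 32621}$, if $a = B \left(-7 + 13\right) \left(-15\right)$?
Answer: $\sqrt{33071} \approx 181.85$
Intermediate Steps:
$B = -5$
$a = 450$ ($a = - 5 \left(-7 + 13\right) \left(-15\right) = \left(-5\right) 6 \left(-15\right) = \left(-30\right) \left(-15\right) = 450$)
$\sqrt{a + 32621} = \sqrt{450 + 32621} = \sqrt{33071}$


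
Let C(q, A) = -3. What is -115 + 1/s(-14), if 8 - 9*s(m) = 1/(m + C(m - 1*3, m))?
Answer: -15602/137 ≈ -113.88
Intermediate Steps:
s(m) = 8/9 - 1/(9*(-3 + m)) (s(m) = 8/9 - 1/(9*(m - 3)) = 8/9 - 1/(9*(-3 + m)))
-115 + 1/s(-14) = -115 + 1/((-25 + 8*(-14))/(9*(-3 - 14))) = -115 + 1/((1/9)*(-25 - 112)/(-17)) = -115 + 1/((1/9)*(-1/17)*(-137)) = -115 + 1/(137/153) = -115 + 153/137 = -15602/137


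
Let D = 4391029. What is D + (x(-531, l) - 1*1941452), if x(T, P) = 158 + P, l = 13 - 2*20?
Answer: 2449708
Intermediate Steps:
l = -27 (l = 13 - 40 = -27)
D + (x(-531, l) - 1*1941452) = 4391029 + ((158 - 27) - 1*1941452) = 4391029 + (131 - 1941452) = 4391029 - 1941321 = 2449708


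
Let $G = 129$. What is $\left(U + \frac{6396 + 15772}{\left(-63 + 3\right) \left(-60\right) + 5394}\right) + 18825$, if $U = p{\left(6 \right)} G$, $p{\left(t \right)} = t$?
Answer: $\frac{88147787}{4497} \approx 19601.0$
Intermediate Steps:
$U = 774$ ($U = 6 \cdot 129 = 774$)
$\left(U + \frac{6396 + 15772}{\left(-63 + 3\right) \left(-60\right) + 5394}\right) + 18825 = \left(774 + \frac{6396 + 15772}{\left(-63 + 3\right) \left(-60\right) + 5394}\right) + 18825 = \left(774 + \frac{22168}{\left(-60\right) \left(-60\right) + 5394}\right) + 18825 = \left(774 + \frac{22168}{3600 + 5394}\right) + 18825 = \left(774 + \frac{22168}{8994}\right) + 18825 = \left(774 + 22168 \cdot \frac{1}{8994}\right) + 18825 = \left(774 + \frac{11084}{4497}\right) + 18825 = \frac{3491762}{4497} + 18825 = \frac{88147787}{4497}$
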